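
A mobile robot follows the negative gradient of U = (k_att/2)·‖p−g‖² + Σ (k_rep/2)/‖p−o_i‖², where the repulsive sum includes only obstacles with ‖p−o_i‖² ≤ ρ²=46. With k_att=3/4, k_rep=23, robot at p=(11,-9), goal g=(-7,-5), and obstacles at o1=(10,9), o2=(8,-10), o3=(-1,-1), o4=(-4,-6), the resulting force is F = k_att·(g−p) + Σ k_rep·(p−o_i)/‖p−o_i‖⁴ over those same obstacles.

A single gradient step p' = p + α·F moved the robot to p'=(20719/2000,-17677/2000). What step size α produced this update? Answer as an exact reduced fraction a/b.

F_att = 3/4·(g−p) = 3/4·(-18,4) = (-13.5000,3.0000)
o1: d²=325 > ρ²=46 → inactive
o2: d²=10 ≤ ρ²=46; F_rep = 23·(3,1)/10² = (0.6900,0.2300)
o3: d²=208 > ρ²=46 → inactive
o4: d²=234 > ρ²=46 → inactive
F = F_att + ΣF_rep = (-12.8100,3.2300)
Δp = p'−p = (-0.6405,0.1615); α = Δx/Fx = (-1281/2000) / (-1281/100) = 1/20
check: Δy/Fy = (323/2000) / (323/100) = 1/20 ✓

α = 1/20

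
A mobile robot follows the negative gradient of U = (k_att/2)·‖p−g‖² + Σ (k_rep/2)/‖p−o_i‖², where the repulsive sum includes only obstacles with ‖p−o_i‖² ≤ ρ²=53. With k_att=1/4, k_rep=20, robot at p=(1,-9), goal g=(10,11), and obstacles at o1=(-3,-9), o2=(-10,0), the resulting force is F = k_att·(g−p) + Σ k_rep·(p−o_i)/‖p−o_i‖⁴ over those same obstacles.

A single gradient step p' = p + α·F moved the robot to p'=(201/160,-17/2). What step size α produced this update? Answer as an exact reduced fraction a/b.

F_att = 1/4·(g−p) = 1/4·(9,20) = (2.2500,5.0000)
o1: d²=16 ≤ ρ²=53; F_rep = 20·(4,0)/16² = (0.3125,0.0000)
o2: d²=202 > ρ²=53 → inactive
F = F_att + ΣF_rep = (2.5625,5.0000)
Δp = p'−p = (0.2562,0.5000); α = Δx/Fx = (41/160) / (41/16) = 1/10
check: Δy/Fy = (1/2) / (5) = 1/10 ✓

α = 1/10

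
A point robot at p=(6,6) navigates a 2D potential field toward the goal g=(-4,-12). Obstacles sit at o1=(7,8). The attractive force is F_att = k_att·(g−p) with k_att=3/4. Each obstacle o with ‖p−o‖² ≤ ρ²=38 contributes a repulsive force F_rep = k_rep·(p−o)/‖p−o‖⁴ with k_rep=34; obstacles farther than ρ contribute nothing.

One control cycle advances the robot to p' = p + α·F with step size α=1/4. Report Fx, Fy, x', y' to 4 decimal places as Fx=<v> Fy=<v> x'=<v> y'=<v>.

F_att = 3/4·(g−p) = 3/4·(-10,-18) = (-7.5000,-13.5000)
o1: d²=5 ≤ ρ²=38; F_rep = 34·(-1,-2)/5² = (-1.3600,-2.7200)
F = F_att + ΣF_rep = (-8.8600,-16.2200)
p' = p + 1/4·F = (3.7850,1.9450)

Fx=-8.8600 Fy=-16.2200 x'=3.7850 y'=1.9450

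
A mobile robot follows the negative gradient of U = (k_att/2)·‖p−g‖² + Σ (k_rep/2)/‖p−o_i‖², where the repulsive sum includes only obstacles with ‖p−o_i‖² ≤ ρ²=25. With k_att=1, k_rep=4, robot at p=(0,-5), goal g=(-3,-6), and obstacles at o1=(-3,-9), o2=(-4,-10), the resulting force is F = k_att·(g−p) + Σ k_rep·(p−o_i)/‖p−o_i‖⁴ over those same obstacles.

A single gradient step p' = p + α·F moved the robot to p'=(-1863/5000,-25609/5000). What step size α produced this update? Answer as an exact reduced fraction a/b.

F_att = 1·(g−p) = 1·(-3,-1) = (-3.0000,-1.0000)
o1: d²=25 ≤ ρ²=25; F_rep = 4·(3,4)/25² = (0.0192,0.0256)
o2: d²=41 > ρ²=25 → inactive
F = F_att + ΣF_rep = (-2.9808,-0.9744)
Δp = p'−p = (-0.3726,-0.1218); α = Δx/Fx = (-1863/5000) / (-1863/625) = 1/8
check: Δy/Fy = (-609/5000) / (-609/625) = 1/8 ✓

α = 1/8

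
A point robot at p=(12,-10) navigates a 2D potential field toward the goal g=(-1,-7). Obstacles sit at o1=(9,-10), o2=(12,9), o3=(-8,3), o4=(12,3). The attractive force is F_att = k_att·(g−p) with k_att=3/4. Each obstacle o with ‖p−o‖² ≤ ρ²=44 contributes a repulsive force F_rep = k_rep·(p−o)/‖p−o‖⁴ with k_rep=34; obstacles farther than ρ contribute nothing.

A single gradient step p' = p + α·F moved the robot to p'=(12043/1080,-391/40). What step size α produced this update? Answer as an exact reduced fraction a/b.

α = 1/10

F_att = 3/4·(g−p) = 3/4·(-13,3) = (-9.7500,2.2500)
o1: d²=9 ≤ ρ²=44; F_rep = 34·(3,0)/9² = (1.2593,0.0000)
o2: d²=361 > ρ²=44 → inactive
o3: d²=569 > ρ²=44 → inactive
o4: d²=169 > ρ²=44 → inactive
F = F_att + ΣF_rep = (-8.4907,2.2500)
Δp = p'−p = (-0.8491,0.2250); α = Δx/Fx = (-917/1080) / (-917/108) = 1/10
check: Δy/Fy = (9/40) / (9/4) = 1/10 ✓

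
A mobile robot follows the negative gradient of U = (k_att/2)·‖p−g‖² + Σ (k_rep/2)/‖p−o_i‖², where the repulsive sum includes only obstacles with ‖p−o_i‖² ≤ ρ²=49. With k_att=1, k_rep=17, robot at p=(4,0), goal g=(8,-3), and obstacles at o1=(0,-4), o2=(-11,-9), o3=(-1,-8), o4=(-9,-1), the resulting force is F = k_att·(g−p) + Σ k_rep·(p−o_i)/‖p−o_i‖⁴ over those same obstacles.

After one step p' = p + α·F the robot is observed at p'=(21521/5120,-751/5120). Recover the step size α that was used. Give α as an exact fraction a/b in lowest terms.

α = 1/20

F_att = 1·(g−p) = 1·(4,-3) = (4.0000,-3.0000)
o1: d²=32 ≤ ρ²=49; F_rep = 17·(4,4)/32² = (0.0664,0.0664)
o2: d²=306 > ρ²=49 → inactive
o3: d²=89 > ρ²=49 → inactive
o4: d²=170 > ρ²=49 → inactive
F = F_att + ΣF_rep = (4.0664,-2.9336)
Δp = p'−p = (0.2033,-0.1467); α = Δx/Fx = (1041/5120) / (1041/256) = 1/20
check: Δy/Fy = (-751/5120) / (-751/256) = 1/20 ✓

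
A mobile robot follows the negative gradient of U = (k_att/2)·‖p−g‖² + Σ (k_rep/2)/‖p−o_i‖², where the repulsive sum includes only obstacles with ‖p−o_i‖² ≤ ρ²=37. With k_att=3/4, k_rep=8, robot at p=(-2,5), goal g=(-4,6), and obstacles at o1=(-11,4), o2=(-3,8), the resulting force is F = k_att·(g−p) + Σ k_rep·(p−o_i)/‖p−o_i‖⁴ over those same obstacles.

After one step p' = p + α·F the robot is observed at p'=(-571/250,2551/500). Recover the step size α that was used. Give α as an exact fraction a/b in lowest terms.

F_att = 3/4·(g−p) = 3/4·(-2,1) = (-1.5000,0.7500)
o1: d²=82 > ρ²=37 → inactive
o2: d²=10 ≤ ρ²=37; F_rep = 8·(1,-3)/10² = (0.0800,-0.2400)
F = F_att + ΣF_rep = (-1.4200,0.5100)
Δp = p'−p = (-0.2840,0.1020); α = Δx/Fx = (-71/250) / (-71/50) = 1/5
check: Δy/Fy = (51/500) / (51/100) = 1/5 ✓

α = 1/5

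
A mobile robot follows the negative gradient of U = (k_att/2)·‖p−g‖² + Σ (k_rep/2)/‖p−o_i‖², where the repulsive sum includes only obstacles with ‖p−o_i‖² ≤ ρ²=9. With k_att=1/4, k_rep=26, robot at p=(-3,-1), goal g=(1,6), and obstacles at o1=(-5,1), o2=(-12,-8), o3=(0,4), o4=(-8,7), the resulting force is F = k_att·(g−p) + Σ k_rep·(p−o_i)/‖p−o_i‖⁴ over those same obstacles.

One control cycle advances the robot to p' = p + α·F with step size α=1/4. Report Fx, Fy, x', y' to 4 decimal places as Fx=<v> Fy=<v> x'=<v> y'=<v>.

Fx=1.8125 Fy=0.9375 x'=-2.5469 y'=-0.7656

F_att = 1/4·(g−p) = 1/4·(4,7) = (1.0000,1.7500)
o1: d²=8 ≤ ρ²=9; F_rep = 26·(2,-2)/8² = (0.8125,-0.8125)
o2: d²=130 > ρ²=9 → inactive
o3: d²=34 > ρ²=9 → inactive
o4: d²=89 > ρ²=9 → inactive
F = F_att + ΣF_rep = (1.8125,0.9375)
p' = p + 1/4·F = (-2.5469,-0.7656)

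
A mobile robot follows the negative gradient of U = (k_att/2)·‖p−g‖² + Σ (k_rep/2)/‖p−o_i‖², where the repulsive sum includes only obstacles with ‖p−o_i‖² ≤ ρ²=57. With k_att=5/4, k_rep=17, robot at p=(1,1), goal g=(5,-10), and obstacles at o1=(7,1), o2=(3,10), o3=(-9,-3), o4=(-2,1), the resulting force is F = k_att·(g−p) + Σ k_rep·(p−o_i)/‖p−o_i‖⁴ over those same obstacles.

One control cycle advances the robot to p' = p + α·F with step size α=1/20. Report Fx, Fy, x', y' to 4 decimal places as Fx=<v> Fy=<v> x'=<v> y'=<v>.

F_att = 5/4·(g−p) = 5/4·(4,-11) = (5.0000,-13.7500)
o1: d²=36 ≤ ρ²=57; F_rep = 17·(-6,0)/36² = (-0.0787,0.0000)
o2: d²=85 > ρ²=57 → inactive
o3: d²=116 > ρ²=57 → inactive
o4: d²=9 ≤ ρ²=57; F_rep = 17·(3,0)/9² = (0.6296,0.0000)
F = F_att + ΣF_rep = (5.5509,-13.7500)
p' = p + 1/20·F = (1.2775,0.3125)

Fx=5.5509 Fy=-13.7500 x'=1.2775 y'=0.3125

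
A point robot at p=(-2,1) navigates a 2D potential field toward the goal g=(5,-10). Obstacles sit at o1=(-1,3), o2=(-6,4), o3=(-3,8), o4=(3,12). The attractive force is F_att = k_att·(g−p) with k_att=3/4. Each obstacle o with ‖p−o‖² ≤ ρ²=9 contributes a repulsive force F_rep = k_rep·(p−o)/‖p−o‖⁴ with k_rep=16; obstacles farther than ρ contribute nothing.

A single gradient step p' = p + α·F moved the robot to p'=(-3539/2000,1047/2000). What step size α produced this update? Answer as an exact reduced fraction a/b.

α = 1/20

F_att = 3/4·(g−p) = 3/4·(7,-11) = (5.2500,-8.2500)
o1: d²=5 ≤ ρ²=9; F_rep = 16·(-1,-2)/5² = (-0.6400,-1.2800)
o2: d²=25 > ρ²=9 → inactive
o3: d²=50 > ρ²=9 → inactive
o4: d²=146 > ρ²=9 → inactive
F = F_att + ΣF_rep = (4.6100,-9.5300)
Δp = p'−p = (0.2305,-0.4765); α = Δx/Fx = (461/2000) / (461/100) = 1/20
check: Δy/Fy = (-953/2000) / (-953/100) = 1/20 ✓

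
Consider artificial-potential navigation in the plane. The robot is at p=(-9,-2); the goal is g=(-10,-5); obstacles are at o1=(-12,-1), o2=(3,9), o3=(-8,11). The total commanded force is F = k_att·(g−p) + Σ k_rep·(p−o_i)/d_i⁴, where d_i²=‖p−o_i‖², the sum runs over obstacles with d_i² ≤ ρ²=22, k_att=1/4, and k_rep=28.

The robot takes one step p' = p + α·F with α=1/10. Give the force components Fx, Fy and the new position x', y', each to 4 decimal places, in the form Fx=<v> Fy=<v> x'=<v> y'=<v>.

F_att = 1/4·(g−p) = 1/4·(-1,-3) = (-0.2500,-0.7500)
o1: d²=10 ≤ ρ²=22; F_rep = 28·(3,-1)/10² = (0.8400,-0.2800)
o2: d²=265 > ρ²=22 → inactive
o3: d²=170 > ρ²=22 → inactive
F = F_att + ΣF_rep = (0.5900,-1.0300)
p' = p + 1/10·F = (-8.9410,-2.1030)

Fx=0.5900 Fy=-1.0300 x'=-8.9410 y'=-2.1030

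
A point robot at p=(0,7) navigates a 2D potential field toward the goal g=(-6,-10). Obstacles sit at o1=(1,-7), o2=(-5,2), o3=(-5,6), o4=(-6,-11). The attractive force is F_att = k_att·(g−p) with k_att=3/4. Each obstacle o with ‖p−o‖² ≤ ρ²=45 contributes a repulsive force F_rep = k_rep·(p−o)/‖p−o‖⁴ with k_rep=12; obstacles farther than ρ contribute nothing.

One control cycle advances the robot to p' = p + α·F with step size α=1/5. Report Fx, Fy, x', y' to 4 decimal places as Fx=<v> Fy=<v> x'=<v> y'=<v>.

F_att = 3/4·(g−p) = 3/4·(-6,-17) = (-4.5000,-12.7500)
o1: d²=197 > ρ²=45 → inactive
o2: d²=50 > ρ²=45 → inactive
o3: d²=26 ≤ ρ²=45; F_rep = 12·(5,1)/26² = (0.0888,0.0178)
o4: d²=360 > ρ²=45 → inactive
F = F_att + ΣF_rep = (-4.4112,-12.7322)
p' = p + 1/5·F = (-0.8822,4.4536)

Fx=-4.4112 Fy=-12.7322 x'=-0.8822 y'=4.4536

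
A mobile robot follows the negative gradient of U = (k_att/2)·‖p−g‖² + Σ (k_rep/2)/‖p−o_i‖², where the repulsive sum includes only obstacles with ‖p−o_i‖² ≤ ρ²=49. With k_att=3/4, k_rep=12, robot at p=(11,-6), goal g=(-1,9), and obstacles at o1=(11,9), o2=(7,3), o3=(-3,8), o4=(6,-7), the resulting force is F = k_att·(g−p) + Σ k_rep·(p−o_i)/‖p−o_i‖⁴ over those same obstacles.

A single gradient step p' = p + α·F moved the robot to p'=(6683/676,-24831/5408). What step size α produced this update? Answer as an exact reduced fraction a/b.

α = 1/8

F_att = 3/4·(g−p) = 3/4·(-12,15) = (-9.0000,11.2500)
o1: d²=225 > ρ²=49 → inactive
o2: d²=97 > ρ²=49 → inactive
o3: d²=392 > ρ²=49 → inactive
o4: d²=26 ≤ ρ²=49; F_rep = 12·(5,1)/26² = (0.0888,0.0178)
F = F_att + ΣF_rep = (-8.9112,11.2678)
Δp = p'−p = (-1.1139,1.4085); α = Δx/Fx = (-753/676) / (-1506/169) = 1/8
check: Δy/Fy = (7617/5408) / (7617/676) = 1/8 ✓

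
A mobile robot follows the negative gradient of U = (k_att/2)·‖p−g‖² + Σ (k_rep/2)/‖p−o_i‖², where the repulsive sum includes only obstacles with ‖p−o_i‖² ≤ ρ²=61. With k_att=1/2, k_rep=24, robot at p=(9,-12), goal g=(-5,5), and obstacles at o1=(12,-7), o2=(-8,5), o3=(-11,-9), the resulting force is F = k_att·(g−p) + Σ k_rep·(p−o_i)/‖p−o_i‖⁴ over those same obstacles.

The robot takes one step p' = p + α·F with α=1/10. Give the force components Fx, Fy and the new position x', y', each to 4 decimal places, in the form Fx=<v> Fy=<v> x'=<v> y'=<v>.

F_att = 1/2·(g−p) = 1/2·(-14,17) = (-7.0000,8.5000)
o1: d²=34 ≤ ρ²=61; F_rep = 24·(-3,-5)/34² = (-0.0623,-0.1038)
o2: d²=578 > ρ²=61 → inactive
o3: d²=409 > ρ²=61 → inactive
F = F_att + ΣF_rep = (-7.0623,8.3962)
p' = p + 1/10·F = (8.2938,-11.1604)

Fx=-7.0623 Fy=8.3962 x'=8.2938 y'=-11.1604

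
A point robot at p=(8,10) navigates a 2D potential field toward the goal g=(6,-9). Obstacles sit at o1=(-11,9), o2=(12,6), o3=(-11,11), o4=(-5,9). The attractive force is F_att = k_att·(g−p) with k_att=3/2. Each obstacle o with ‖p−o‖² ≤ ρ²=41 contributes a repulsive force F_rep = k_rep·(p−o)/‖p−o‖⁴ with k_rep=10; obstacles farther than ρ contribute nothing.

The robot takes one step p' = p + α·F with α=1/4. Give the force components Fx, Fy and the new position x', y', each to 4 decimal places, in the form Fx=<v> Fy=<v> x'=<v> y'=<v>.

F_att = 3/2·(g−p) = 3/2·(-2,-19) = (-3.0000,-28.5000)
o1: d²=362 > ρ²=41 → inactive
o2: d²=32 ≤ ρ²=41; F_rep = 10·(-4,4)/32² = (-0.0391,0.0391)
o3: d²=362 > ρ²=41 → inactive
o4: d²=170 > ρ²=41 → inactive
F = F_att + ΣF_rep = (-3.0391,-28.4609)
p' = p + 1/4·F = (7.2402,2.8848)

Fx=-3.0391 Fy=-28.4609 x'=7.2402 y'=2.8848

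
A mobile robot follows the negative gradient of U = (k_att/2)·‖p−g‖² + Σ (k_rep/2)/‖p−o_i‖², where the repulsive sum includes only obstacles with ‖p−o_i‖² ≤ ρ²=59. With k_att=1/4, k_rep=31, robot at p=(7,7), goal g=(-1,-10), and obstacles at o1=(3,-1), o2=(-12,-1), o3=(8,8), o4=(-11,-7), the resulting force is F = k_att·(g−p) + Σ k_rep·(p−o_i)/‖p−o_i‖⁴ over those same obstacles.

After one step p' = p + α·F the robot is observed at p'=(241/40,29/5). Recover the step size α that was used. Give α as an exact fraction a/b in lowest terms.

F_att = 1/4·(g−p) = 1/4·(-8,-17) = (-2.0000,-4.2500)
o1: d²=80 > ρ²=59 → inactive
o2: d²=425 > ρ²=59 → inactive
o3: d²=2 ≤ ρ²=59; F_rep = 31·(-1,-1)/2² = (-7.7500,-7.7500)
o4: d²=520 > ρ²=59 → inactive
F = F_att + ΣF_rep = (-9.7500,-12.0000)
Δp = p'−p = (-0.9750,-1.2000); α = Δx/Fx = (-39/40) / (-39/4) = 1/10
check: Δy/Fy = (-6/5) / (-12) = 1/10 ✓

α = 1/10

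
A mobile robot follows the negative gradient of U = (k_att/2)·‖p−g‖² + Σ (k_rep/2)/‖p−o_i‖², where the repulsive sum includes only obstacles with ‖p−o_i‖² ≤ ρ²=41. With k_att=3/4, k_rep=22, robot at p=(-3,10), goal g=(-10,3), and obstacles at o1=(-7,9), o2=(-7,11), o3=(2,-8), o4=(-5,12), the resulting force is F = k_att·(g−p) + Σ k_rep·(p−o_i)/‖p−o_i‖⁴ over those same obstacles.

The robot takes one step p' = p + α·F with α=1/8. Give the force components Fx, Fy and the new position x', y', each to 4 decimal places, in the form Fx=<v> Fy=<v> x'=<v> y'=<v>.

Fx=-3.9535 Fy=-5.9375 x'=-3.4942 y'=9.2578

F_att = 3/4·(g−p) = 3/4·(-7,-7) = (-5.2500,-5.2500)
o1: d²=17 ≤ ρ²=41; F_rep = 22·(4,1)/17² = (0.3045,0.0761)
o2: d²=17 ≤ ρ²=41; F_rep = 22·(4,-1)/17² = (0.3045,-0.0761)
o3: d²=349 > ρ²=41 → inactive
o4: d²=8 ≤ ρ²=41; F_rep = 22·(2,-2)/8² = (0.6875,-0.6875)
F = F_att + ΣF_rep = (-3.9535,-5.9375)
p' = p + 1/8·F = (-3.4942,9.2578)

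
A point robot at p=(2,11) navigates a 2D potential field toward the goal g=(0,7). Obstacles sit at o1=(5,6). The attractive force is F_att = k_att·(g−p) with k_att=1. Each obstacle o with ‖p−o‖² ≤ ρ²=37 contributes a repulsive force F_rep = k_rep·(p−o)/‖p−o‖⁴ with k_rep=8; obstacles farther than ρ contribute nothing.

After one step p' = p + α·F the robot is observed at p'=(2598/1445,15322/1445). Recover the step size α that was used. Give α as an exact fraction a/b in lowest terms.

F_att = 1·(g−p) = 1·(-2,-4) = (-2.0000,-4.0000)
o1: d²=34 ≤ ρ²=37; F_rep = 8·(-3,5)/34² = (-0.0208,0.0346)
F = F_att + ΣF_rep = (-2.0208,-3.9654)
Δp = p'−p = (-0.2021,-0.3965); α = Δx/Fx = (-292/1445) / (-584/289) = 1/10
check: Δy/Fy = (-573/1445) / (-1146/289) = 1/10 ✓

α = 1/10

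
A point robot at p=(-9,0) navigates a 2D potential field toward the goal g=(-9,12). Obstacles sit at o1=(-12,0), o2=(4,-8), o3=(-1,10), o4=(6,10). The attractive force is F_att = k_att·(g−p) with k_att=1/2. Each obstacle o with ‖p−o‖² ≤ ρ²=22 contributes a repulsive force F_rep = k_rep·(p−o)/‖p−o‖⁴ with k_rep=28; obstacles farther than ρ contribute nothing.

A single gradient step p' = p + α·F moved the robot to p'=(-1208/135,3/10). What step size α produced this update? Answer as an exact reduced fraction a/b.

α = 1/20

F_att = 1/2·(g−p) = 1/2·(0,12) = (0.0000,6.0000)
o1: d²=9 ≤ ρ²=22; F_rep = 28·(3,0)/9² = (1.0370,0.0000)
o2: d²=233 > ρ²=22 → inactive
o3: d²=164 > ρ²=22 → inactive
o4: d²=325 > ρ²=22 → inactive
F = F_att + ΣF_rep = (1.0370,6.0000)
Δp = p'−p = (0.0519,0.3000); α = Δx/Fx = (7/135) / (28/27) = 1/20
check: Δy/Fy = (3/10) / (6) = 1/20 ✓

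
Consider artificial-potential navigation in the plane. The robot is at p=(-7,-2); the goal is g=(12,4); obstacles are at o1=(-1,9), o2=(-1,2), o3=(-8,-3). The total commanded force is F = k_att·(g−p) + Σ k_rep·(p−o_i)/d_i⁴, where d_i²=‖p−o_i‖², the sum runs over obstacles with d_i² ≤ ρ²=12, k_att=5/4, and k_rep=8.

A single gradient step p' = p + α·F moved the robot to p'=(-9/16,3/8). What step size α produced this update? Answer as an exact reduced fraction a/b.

F_att = 5/4·(g−p) = 5/4·(19,6) = (23.7500,7.5000)
o1: d²=157 > ρ²=12 → inactive
o2: d²=52 > ρ²=12 → inactive
o3: d²=2 ≤ ρ²=12; F_rep = 8·(1,1)/2² = (2.0000,2.0000)
F = F_att + ΣF_rep = (25.7500,9.5000)
Δp = p'−p = (6.4375,2.3750); α = Δx/Fx = (103/16) / (103/4) = 1/4
check: Δy/Fy = (19/8) / (19/2) = 1/4 ✓

α = 1/4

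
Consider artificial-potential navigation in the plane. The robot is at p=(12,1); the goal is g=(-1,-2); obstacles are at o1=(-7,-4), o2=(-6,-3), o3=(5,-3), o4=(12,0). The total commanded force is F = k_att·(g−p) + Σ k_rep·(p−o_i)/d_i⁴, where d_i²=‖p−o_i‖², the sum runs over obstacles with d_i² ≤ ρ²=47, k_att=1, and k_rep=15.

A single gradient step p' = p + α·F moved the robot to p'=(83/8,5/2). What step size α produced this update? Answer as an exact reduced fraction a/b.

α = 1/8

F_att = 1·(g−p) = 1·(-13,-3) = (-13.0000,-3.0000)
o1: d²=386 > ρ²=47 → inactive
o2: d²=340 > ρ²=47 → inactive
o3: d²=65 > ρ²=47 → inactive
o4: d²=1 ≤ ρ²=47; F_rep = 15·(0,1)/1² = (0.0000,15.0000)
F = F_att + ΣF_rep = (-13.0000,12.0000)
Δp = p'−p = (-1.6250,1.5000); α = Δx/Fx = (-13/8) / (-13) = 1/8
check: Δy/Fy = (3/2) / (12) = 1/8 ✓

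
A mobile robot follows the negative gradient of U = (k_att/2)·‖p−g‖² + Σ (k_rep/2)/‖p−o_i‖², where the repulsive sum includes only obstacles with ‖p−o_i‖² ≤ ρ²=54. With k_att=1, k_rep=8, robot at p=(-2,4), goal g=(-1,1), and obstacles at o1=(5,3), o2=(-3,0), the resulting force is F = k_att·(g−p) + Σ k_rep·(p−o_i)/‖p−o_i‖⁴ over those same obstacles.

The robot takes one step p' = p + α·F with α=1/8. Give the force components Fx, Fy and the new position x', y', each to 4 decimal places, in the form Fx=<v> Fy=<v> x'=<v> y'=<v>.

Fx=1.0053 Fy=-2.8861 x'=-1.8743 y'=3.6392

F_att = 1·(g−p) = 1·(1,-3) = (1.0000,-3.0000)
o1: d²=50 ≤ ρ²=54; F_rep = 8·(-7,1)/50² = (-0.0224,0.0032)
o2: d²=17 ≤ ρ²=54; F_rep = 8·(1,4)/17² = (0.0277,0.1107)
F = F_att + ΣF_rep = (1.0053,-2.8861)
p' = p + 1/8·F = (-1.8743,3.6392)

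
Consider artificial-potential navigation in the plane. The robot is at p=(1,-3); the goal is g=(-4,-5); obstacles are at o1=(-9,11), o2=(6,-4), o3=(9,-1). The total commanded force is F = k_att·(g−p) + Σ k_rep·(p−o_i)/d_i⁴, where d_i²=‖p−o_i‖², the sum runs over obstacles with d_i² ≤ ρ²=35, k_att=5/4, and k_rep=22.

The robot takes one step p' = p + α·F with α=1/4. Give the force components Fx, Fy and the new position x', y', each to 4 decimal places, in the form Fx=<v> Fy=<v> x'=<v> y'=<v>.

Fx=-6.4127 Fy=-2.4675 x'=-0.6032 y'=-3.6169

F_att = 5/4·(g−p) = 5/4·(-5,-2) = (-6.2500,-2.5000)
o1: d²=296 > ρ²=35 → inactive
o2: d²=26 ≤ ρ²=35; F_rep = 22·(-5,1)/26² = (-0.1627,0.0325)
o3: d²=68 > ρ²=35 → inactive
F = F_att + ΣF_rep = (-6.4127,-2.4675)
p' = p + 1/4·F = (-0.6032,-3.6169)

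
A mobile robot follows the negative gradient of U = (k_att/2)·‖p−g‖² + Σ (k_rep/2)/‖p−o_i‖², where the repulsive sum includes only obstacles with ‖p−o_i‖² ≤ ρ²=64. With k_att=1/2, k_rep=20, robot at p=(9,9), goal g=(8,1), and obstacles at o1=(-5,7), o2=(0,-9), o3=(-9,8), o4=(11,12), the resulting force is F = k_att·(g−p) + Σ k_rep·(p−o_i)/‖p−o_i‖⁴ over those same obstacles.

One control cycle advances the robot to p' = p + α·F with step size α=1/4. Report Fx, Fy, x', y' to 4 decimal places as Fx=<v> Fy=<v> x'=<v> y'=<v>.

Fx=-0.7367 Fy=-4.3550 x'=8.8158 y'=7.9112

F_att = 1/2·(g−p) = 1/2·(-1,-8) = (-0.5000,-4.0000)
o1: d²=200 > ρ²=64 → inactive
o2: d²=405 > ρ²=64 → inactive
o3: d²=325 > ρ²=64 → inactive
o4: d²=13 ≤ ρ²=64; F_rep = 20·(-2,-3)/13² = (-0.2367,-0.3550)
F = F_att + ΣF_rep = (-0.7367,-4.3550)
p' = p + 1/4·F = (8.8158,7.9112)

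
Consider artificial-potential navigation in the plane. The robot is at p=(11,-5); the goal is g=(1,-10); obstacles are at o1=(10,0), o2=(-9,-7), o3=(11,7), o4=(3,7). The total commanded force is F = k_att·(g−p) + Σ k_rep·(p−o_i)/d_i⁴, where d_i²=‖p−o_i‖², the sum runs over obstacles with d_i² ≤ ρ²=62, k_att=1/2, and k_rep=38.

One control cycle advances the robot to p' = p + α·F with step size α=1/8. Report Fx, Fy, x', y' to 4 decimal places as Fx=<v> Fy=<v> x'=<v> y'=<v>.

F_att = 1/2·(g−p) = 1/2·(-10,-5) = (-5.0000,-2.5000)
o1: d²=26 ≤ ρ²=62; F_rep = 38·(1,-5)/26² = (0.0562,-0.2811)
o2: d²=404 > ρ²=62 → inactive
o3: d²=144 > ρ²=62 → inactive
o4: d²=208 > ρ²=62 → inactive
F = F_att + ΣF_rep = (-4.9438,-2.7811)
p' = p + 1/8·F = (10.3820,-5.3476)

Fx=-4.9438 Fy=-2.7811 x'=10.3820 y'=-5.3476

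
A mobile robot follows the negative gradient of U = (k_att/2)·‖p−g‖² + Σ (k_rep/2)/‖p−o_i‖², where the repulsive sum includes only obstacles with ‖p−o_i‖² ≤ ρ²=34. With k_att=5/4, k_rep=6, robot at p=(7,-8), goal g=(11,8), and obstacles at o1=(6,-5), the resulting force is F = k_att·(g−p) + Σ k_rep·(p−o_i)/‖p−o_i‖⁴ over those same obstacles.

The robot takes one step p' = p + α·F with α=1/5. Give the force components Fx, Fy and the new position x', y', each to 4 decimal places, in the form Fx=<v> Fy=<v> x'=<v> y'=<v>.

F_att = 5/4·(g−p) = 5/4·(4,16) = (5.0000,20.0000)
o1: d²=10 ≤ ρ²=34; F_rep = 6·(1,-3)/10² = (0.0600,-0.1800)
F = F_att + ΣF_rep = (5.0600,19.8200)
p' = p + 1/5·F = (8.0120,-4.0360)

Fx=5.0600 Fy=19.8200 x'=8.0120 y'=-4.0360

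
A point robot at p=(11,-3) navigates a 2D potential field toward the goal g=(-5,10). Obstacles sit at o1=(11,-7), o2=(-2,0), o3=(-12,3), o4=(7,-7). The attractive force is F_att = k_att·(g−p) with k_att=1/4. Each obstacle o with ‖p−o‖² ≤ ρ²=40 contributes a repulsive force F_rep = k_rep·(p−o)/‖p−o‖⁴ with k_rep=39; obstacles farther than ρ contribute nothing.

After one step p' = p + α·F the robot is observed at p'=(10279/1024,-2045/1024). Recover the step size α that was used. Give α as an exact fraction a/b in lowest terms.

F_att = 1/4·(g−p) = 1/4·(-16,13) = (-4.0000,3.2500)
o1: d²=16 ≤ ρ²=40; F_rep = 39·(0,4)/16² = (0.0000,0.6094)
o2: d²=178 > ρ²=40 → inactive
o3: d²=565 > ρ²=40 → inactive
o4: d²=32 ≤ ρ²=40; F_rep = 39·(4,4)/32² = (0.1523,0.1523)
F = F_att + ΣF_rep = (-3.8477,4.0117)
Δp = p'−p = (-0.9619,1.0029); α = Δx/Fx = (-985/1024) / (-985/256) = 1/4
check: Δy/Fy = (1027/1024) / (1027/256) = 1/4 ✓

α = 1/4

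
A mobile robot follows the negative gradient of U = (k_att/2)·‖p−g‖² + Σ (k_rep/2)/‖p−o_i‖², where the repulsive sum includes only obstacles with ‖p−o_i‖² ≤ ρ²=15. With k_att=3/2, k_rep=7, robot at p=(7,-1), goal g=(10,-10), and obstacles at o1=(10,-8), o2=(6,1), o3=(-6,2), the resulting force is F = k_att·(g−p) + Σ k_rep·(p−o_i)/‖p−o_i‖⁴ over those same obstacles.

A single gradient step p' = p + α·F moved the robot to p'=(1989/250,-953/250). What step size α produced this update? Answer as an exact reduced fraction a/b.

F_att = 3/2·(g−p) = 3/2·(3,-9) = (4.5000,-13.5000)
o1: d²=58 > ρ²=15 → inactive
o2: d²=5 ≤ ρ²=15; F_rep = 7·(1,-2)/5² = (0.2800,-0.5600)
o3: d²=178 > ρ²=15 → inactive
F = F_att + ΣF_rep = (4.7800,-14.0600)
Δp = p'−p = (0.9560,-2.8120); α = Δx/Fx = (239/250) / (239/50) = 1/5
check: Δy/Fy = (-703/250) / (-703/50) = 1/5 ✓

α = 1/5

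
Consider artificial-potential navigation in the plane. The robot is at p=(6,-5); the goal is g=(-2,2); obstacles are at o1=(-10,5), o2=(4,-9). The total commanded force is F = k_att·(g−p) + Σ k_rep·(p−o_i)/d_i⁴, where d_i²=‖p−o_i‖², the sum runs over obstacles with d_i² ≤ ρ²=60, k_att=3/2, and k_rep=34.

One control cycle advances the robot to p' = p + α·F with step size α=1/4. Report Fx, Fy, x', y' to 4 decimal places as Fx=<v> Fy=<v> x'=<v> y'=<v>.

Fx=-11.8300 Fy=10.8400 x'=3.0425 y'=-2.2900

F_att = 3/2·(g−p) = 3/2·(-8,7) = (-12.0000,10.5000)
o1: d²=356 > ρ²=60 → inactive
o2: d²=20 ≤ ρ²=60; F_rep = 34·(2,4)/20² = (0.1700,0.3400)
F = F_att + ΣF_rep = (-11.8300,10.8400)
p' = p + 1/4·F = (3.0425,-2.2900)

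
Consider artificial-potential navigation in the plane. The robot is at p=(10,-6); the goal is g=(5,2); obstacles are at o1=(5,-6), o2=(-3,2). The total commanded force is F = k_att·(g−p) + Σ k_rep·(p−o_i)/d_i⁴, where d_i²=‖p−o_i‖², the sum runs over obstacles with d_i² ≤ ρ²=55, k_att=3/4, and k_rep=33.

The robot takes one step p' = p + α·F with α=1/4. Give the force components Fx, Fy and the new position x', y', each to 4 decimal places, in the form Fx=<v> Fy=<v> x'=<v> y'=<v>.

F_att = 3/4·(g−p) = 3/4·(-5,8) = (-3.7500,6.0000)
o1: d²=25 ≤ ρ²=55; F_rep = 33·(5,0)/25² = (0.2640,0.0000)
o2: d²=233 > ρ²=55 → inactive
F = F_att + ΣF_rep = (-3.4860,6.0000)
p' = p + 1/4·F = (9.1285,-4.5000)

Fx=-3.4860 Fy=6.0000 x'=9.1285 y'=-4.5000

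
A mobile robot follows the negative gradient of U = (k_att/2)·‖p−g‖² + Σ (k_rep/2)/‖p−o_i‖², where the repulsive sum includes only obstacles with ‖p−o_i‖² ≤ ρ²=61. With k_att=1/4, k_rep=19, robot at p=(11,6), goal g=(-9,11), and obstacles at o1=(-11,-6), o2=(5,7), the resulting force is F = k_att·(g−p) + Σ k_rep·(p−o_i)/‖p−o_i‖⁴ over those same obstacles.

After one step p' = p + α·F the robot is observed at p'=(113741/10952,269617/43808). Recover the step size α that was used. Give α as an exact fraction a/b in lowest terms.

α = 1/8

F_att = 1/4·(g−p) = 1/4·(-20,5) = (-5.0000,1.2500)
o1: d²=628 > ρ²=61 → inactive
o2: d²=37 ≤ ρ²=61; F_rep = 19·(6,-1)/37² = (0.0833,-0.0139)
F = F_att + ΣF_rep = (-4.9167,1.2361)
Δp = p'−p = (-0.6146,0.1545); α = Δx/Fx = (-6731/10952) / (-6731/1369) = 1/8
check: Δy/Fy = (6769/43808) / (6769/5476) = 1/8 ✓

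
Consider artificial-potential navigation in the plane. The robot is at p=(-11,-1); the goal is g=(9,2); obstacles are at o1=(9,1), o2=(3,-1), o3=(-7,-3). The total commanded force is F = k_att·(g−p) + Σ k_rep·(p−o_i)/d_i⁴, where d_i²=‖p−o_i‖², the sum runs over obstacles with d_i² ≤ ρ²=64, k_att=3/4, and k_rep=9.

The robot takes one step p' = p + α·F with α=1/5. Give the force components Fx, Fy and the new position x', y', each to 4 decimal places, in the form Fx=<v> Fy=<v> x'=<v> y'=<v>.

F_att = 3/4·(g−p) = 3/4·(20,3) = (15.0000,2.2500)
o1: d²=404 > ρ²=64 → inactive
o2: d²=196 > ρ²=64 → inactive
o3: d²=20 ≤ ρ²=64; F_rep = 9·(-4,2)/20² = (-0.0900,0.0450)
F = F_att + ΣF_rep = (14.9100,2.2950)
p' = p + 1/5·F = (-8.0180,-0.5410)

Fx=14.9100 Fy=2.2950 x'=-8.0180 y'=-0.5410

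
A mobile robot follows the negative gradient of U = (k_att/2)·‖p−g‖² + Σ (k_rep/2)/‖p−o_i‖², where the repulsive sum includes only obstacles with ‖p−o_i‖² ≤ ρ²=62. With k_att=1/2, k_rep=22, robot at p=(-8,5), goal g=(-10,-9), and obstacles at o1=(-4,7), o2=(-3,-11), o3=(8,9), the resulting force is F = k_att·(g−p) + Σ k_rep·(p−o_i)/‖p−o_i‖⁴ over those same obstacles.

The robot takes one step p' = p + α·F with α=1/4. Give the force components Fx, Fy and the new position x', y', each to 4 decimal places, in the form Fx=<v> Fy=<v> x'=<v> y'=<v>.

F_att = 1/2·(g−p) = 1/2·(-2,-14) = (-1.0000,-7.0000)
o1: d²=20 ≤ ρ²=62; F_rep = 22·(-4,-2)/20² = (-0.2200,-0.1100)
o2: d²=281 > ρ²=62 → inactive
o3: d²=272 > ρ²=62 → inactive
F = F_att + ΣF_rep = (-1.2200,-7.1100)
p' = p + 1/4·F = (-8.3050,3.2225)

Fx=-1.2200 Fy=-7.1100 x'=-8.3050 y'=3.2225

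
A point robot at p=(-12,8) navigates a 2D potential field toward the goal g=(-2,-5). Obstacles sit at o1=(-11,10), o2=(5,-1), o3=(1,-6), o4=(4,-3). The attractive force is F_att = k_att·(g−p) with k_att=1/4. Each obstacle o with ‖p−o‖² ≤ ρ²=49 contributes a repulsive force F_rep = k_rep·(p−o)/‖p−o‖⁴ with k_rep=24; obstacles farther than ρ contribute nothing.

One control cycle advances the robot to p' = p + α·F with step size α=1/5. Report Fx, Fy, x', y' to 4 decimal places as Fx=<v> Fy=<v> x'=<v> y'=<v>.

Fx=1.5400 Fy=-5.1700 x'=-11.6920 y'=6.9660

F_att = 1/4·(g−p) = 1/4·(10,-13) = (2.5000,-3.2500)
o1: d²=5 ≤ ρ²=49; F_rep = 24·(-1,-2)/5² = (-0.9600,-1.9200)
o2: d²=370 > ρ²=49 → inactive
o3: d²=365 > ρ²=49 → inactive
o4: d²=377 > ρ²=49 → inactive
F = F_att + ΣF_rep = (1.5400,-5.1700)
p' = p + 1/5·F = (-11.6920,6.9660)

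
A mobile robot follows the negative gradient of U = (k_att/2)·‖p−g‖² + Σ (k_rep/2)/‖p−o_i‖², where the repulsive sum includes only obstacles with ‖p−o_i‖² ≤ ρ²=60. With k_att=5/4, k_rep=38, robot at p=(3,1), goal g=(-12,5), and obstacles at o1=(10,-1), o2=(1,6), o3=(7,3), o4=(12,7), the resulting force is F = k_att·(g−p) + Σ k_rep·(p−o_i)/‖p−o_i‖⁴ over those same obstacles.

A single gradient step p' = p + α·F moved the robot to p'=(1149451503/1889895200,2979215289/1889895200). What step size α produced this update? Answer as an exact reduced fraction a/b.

F_att = 5/4·(g−p) = 5/4·(-15,4) = (-18.7500,5.0000)
o1: d²=53 ≤ ρ²=60; F_rep = 38·(-7,2)/53² = (-0.0947,0.0271)
o2: d²=29 ≤ ρ²=60; F_rep = 38·(2,-5)/29² = (0.0904,-0.2259)
o3: d²=20 ≤ ρ²=60; F_rep = 38·(-4,-2)/20² = (-0.3800,-0.1900)
o4: d²=117 > ρ²=60 → inactive
F = F_att + ΣF_rep = (-19.1343,4.6111)
Δp = p'−p = (-2.3918,0.5764); α = Δx/Fx = (-4520234097/1889895200) / (-4520234097/236236900) = 1/8
check: Δy/Fy = (1089320089/1889895200) / (1089320089/236236900) = 1/8 ✓

α = 1/8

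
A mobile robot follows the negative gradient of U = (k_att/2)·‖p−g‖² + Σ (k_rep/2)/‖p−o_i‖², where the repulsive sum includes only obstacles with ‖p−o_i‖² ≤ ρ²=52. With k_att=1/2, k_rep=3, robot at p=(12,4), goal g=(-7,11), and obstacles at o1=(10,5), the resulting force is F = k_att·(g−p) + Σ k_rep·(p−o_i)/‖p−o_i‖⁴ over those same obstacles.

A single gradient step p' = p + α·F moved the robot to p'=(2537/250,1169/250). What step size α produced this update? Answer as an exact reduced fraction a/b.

α = 1/5

F_att = 1/2·(g−p) = 1/2·(-19,7) = (-9.5000,3.5000)
o1: d²=5 ≤ ρ²=52; F_rep = 3·(2,-1)/5² = (0.2400,-0.1200)
F = F_att + ΣF_rep = (-9.2600,3.3800)
Δp = p'−p = (-1.8520,0.6760); α = Δx/Fx = (-463/250) / (-463/50) = 1/5
check: Δy/Fy = (169/250) / (169/50) = 1/5 ✓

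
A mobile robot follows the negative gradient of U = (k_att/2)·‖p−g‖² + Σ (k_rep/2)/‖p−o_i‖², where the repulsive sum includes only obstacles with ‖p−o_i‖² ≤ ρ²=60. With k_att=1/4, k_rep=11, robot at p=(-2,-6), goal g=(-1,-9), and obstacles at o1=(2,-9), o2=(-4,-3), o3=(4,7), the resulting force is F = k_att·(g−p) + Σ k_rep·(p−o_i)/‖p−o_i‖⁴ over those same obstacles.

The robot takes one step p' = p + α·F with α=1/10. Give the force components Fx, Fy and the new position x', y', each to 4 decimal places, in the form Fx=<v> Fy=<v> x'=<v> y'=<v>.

F_att = 1/4·(g−p) = 1/4·(1,-3) = (0.2500,-0.7500)
o1: d²=25 ≤ ρ²=60; F_rep = 11·(-4,3)/25² = (-0.0704,0.0528)
o2: d²=13 ≤ ρ²=60; F_rep = 11·(2,-3)/13² = (0.1302,-0.1953)
o3: d²=205 > ρ²=60 → inactive
F = F_att + ΣF_rep = (0.3098,-0.8925)
p' = p + 1/10·F = (-1.9690,-6.0892)

Fx=0.3098 Fy=-0.8925 x'=-1.9690 y'=-6.0892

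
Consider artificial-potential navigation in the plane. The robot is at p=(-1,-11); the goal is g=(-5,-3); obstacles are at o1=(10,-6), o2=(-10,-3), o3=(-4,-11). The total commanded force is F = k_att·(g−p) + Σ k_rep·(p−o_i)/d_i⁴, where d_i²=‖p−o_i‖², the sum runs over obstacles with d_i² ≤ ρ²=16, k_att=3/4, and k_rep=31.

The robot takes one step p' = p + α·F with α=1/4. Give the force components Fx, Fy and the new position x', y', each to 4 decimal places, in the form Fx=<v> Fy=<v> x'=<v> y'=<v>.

Fx=-1.8519 Fy=6.0000 x'=-1.4630 y'=-9.5000

F_att = 3/4·(g−p) = 3/4·(-4,8) = (-3.0000,6.0000)
o1: d²=146 > ρ²=16 → inactive
o2: d²=145 > ρ²=16 → inactive
o3: d²=9 ≤ ρ²=16; F_rep = 31·(3,0)/9² = (1.1481,0.0000)
F = F_att + ΣF_rep = (-1.8519,6.0000)
p' = p + 1/4·F = (-1.4630,-9.5000)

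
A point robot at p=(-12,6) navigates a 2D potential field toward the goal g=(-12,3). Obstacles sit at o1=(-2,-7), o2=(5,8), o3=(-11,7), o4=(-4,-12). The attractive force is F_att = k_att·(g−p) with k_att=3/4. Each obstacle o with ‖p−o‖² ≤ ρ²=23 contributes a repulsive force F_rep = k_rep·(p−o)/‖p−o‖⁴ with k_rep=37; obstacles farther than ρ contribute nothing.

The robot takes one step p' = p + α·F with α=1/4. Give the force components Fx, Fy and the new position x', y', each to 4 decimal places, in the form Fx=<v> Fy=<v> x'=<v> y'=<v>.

Fx=-9.2500 Fy=-11.5000 x'=-14.3125 y'=3.1250

F_att = 3/4·(g−p) = 3/4·(0,-3) = (0.0000,-2.2500)
o1: d²=269 > ρ²=23 → inactive
o2: d²=293 > ρ²=23 → inactive
o3: d²=2 ≤ ρ²=23; F_rep = 37·(-1,-1)/2² = (-9.2500,-9.2500)
o4: d²=388 > ρ²=23 → inactive
F = F_att + ΣF_rep = (-9.2500,-11.5000)
p' = p + 1/4·F = (-14.3125,3.1250)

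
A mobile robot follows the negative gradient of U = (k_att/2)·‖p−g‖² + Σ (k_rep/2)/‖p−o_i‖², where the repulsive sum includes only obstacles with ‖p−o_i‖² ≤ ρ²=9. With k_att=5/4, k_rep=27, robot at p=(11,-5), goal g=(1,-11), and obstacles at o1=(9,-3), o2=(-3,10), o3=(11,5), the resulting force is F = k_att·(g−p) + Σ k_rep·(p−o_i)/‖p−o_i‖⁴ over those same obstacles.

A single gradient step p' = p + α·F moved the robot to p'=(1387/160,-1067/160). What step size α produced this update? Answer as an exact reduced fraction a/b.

α = 1/5

F_att = 5/4·(g−p) = 5/4·(-10,-6) = (-12.5000,-7.5000)
o1: d²=8 ≤ ρ²=9; F_rep = 27·(2,-2)/8² = (0.8438,-0.8438)
o2: d²=421 > ρ²=9 → inactive
o3: d²=100 > ρ²=9 → inactive
F = F_att + ΣF_rep = (-11.6562,-8.3438)
Δp = p'−p = (-2.3312,-1.6687); α = Δx/Fx = (-373/160) / (-373/32) = 1/5
check: Δy/Fy = (-267/160) / (-267/32) = 1/5 ✓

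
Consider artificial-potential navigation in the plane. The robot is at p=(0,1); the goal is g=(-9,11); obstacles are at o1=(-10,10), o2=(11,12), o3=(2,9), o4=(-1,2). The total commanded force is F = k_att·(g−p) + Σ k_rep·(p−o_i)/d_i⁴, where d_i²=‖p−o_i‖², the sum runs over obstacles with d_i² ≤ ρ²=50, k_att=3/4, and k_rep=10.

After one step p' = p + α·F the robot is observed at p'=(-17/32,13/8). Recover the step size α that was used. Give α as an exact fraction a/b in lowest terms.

α = 1/8

F_att = 3/4·(g−p) = 3/4·(-9,10) = (-6.7500,7.5000)
o1: d²=181 > ρ²=50 → inactive
o2: d²=242 > ρ²=50 → inactive
o3: d²=68 > ρ²=50 → inactive
o4: d²=2 ≤ ρ²=50; F_rep = 10·(1,-1)/2² = (2.5000,-2.5000)
F = F_att + ΣF_rep = (-4.2500,5.0000)
Δp = p'−p = (-0.5312,0.6250); α = Δx/Fx = (-17/32) / (-17/4) = 1/8
check: Δy/Fy = (5/8) / (5) = 1/8 ✓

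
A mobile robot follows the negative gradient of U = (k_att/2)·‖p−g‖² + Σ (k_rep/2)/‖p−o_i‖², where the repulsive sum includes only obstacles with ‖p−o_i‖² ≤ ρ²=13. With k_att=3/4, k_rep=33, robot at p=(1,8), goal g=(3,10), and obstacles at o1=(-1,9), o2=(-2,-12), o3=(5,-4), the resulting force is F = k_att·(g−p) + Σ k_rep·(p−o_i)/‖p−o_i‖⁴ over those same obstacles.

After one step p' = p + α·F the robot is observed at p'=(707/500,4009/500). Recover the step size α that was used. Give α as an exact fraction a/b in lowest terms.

α = 1/10

F_att = 3/4·(g−p) = 3/4·(2,2) = (1.5000,1.5000)
o1: d²=5 ≤ ρ²=13; F_rep = 33·(2,-1)/5² = (2.6400,-1.3200)
o2: d²=409 > ρ²=13 → inactive
o3: d²=160 > ρ²=13 → inactive
F = F_att + ΣF_rep = (4.1400,0.1800)
Δp = p'−p = (0.4140,0.0180); α = Δx/Fx = (207/500) / (207/50) = 1/10
check: Δy/Fy = (9/500) / (9/50) = 1/10 ✓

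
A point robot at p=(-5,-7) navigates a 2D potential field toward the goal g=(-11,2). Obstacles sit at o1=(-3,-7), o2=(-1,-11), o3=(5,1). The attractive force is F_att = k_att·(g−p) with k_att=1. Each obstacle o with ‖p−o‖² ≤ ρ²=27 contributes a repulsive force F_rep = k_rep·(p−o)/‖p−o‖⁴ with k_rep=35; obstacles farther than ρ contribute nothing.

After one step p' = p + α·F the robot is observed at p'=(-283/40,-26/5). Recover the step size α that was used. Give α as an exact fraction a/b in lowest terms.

F_att = 1·(g−p) = 1·(-6,9) = (-6.0000,9.0000)
o1: d²=4 ≤ ρ²=27; F_rep = 35·(-2,0)/4² = (-4.3750,0.0000)
o2: d²=32 > ρ²=27 → inactive
o3: d²=164 > ρ²=27 → inactive
F = F_att + ΣF_rep = (-10.3750,9.0000)
Δp = p'−p = (-2.0750,1.8000); α = Δx/Fx = (-83/40) / (-83/8) = 1/5
check: Δy/Fy = (9/5) / (9) = 1/5 ✓

α = 1/5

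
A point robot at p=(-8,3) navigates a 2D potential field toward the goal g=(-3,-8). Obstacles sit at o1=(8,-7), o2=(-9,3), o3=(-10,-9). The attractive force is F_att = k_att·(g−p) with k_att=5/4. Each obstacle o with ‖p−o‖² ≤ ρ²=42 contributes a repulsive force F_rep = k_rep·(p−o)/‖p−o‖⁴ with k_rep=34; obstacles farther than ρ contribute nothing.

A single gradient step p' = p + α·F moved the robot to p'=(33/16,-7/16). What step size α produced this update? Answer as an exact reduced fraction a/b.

α = 1/4

F_att = 5/4·(g−p) = 5/4·(5,-11) = (6.2500,-13.7500)
o1: d²=356 > ρ²=42 → inactive
o2: d²=1 ≤ ρ²=42; F_rep = 34·(1,0)/1² = (34.0000,0.0000)
o3: d²=148 > ρ²=42 → inactive
F = F_att + ΣF_rep = (40.2500,-13.7500)
Δp = p'−p = (10.0625,-3.4375); α = Δx/Fx = (161/16) / (161/4) = 1/4
check: Δy/Fy = (-55/16) / (-55/4) = 1/4 ✓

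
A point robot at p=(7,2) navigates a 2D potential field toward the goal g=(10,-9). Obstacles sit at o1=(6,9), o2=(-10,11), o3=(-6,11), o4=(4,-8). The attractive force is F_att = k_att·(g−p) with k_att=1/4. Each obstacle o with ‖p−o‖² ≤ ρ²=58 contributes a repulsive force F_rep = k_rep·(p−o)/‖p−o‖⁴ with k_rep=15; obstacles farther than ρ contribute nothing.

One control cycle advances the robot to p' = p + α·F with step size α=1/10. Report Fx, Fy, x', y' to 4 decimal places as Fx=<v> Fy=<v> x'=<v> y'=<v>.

Fx=0.7560 Fy=-2.7920 x'=7.0756 y'=1.7208

F_att = 1/4·(g−p) = 1/4·(3,-11) = (0.7500,-2.7500)
o1: d²=50 ≤ ρ²=58; F_rep = 15·(1,-7)/50² = (0.0060,-0.0420)
o2: d²=370 > ρ²=58 → inactive
o3: d²=250 > ρ²=58 → inactive
o4: d²=109 > ρ²=58 → inactive
F = F_att + ΣF_rep = (0.7560,-2.7920)
p' = p + 1/10·F = (7.0756,1.7208)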